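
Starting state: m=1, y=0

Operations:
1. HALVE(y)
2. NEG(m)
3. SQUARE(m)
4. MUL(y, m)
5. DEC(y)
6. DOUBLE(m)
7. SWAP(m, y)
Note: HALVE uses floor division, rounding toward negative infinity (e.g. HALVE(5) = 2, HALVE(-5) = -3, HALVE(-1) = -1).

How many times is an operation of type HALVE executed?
1

Counting HALVE operations:
Step 1: HALVE(y) ← HALVE
Total: 1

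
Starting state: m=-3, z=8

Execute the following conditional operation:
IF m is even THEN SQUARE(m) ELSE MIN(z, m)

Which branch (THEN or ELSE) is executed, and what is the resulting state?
Branch: ELSE, Final state: m=-3, z=-3

Evaluating condition: m is even
Condition is False, so ELSE branch executes
After MIN(z, m): m=-3, z=-3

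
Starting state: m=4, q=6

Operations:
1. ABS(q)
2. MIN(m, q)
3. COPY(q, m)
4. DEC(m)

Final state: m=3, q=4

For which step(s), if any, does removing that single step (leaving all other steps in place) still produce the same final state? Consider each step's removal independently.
Step(s) 1, 2

Testing removal of each single step:
Without step 1: final = m=3, q=4 (same)
Without step 2: final = m=3, q=4 (same)
Without step 3: final = m=3, q=6 (different)
Without step 4: final = m=4, q=4 (different)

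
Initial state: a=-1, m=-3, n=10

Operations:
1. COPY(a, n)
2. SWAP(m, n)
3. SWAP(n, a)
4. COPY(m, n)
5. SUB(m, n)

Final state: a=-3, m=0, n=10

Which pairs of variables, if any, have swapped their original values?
None

Comparing initial and final values:
m: -3 → 0
a: -1 → -3
n: 10 → 10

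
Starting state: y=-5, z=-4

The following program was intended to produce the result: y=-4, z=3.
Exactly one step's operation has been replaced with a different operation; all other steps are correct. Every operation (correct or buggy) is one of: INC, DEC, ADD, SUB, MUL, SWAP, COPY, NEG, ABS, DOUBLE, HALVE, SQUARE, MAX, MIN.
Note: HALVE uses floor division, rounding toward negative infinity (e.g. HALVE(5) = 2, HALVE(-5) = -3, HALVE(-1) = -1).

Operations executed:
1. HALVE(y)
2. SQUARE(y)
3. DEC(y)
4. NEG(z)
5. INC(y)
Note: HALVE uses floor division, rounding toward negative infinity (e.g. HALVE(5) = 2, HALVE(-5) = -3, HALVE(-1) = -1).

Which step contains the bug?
Step 2

Trace with buggy code:
Initial: y=-5, z=-4
After step 1: y=-3, z=-4
After step 2: y=9, z=-4
After step 3: y=8, z=-4
After step 4: y=8, z=4
After step 5: y=9, z=4
Actual final y=9, z=4 ≠ expected y=-4, z=3.
Step 2 is the only position where a single-operation replacement can produce the expected result.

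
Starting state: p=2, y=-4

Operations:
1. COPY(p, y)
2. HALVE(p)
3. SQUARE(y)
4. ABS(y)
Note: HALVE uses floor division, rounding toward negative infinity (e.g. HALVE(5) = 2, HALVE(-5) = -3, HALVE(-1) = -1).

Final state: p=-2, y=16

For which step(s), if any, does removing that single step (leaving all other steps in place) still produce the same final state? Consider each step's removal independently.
Step(s) 4

Testing removal of each single step:
Without step 1: final = p=1, y=16 (different)
Without step 2: final = p=-4, y=16 (different)
Without step 3: final = p=-2, y=4 (different)
Without step 4: final = p=-2, y=16 (same)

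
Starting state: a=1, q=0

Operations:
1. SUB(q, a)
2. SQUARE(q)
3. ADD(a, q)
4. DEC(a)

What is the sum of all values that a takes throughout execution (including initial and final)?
6

Values of a at each step:
Initial: a = 1
After step 1: a = 1
After step 2: a = 1
After step 3: a = 2
After step 4: a = 1
Sum = 1 + 1 + 1 + 2 + 1 = 6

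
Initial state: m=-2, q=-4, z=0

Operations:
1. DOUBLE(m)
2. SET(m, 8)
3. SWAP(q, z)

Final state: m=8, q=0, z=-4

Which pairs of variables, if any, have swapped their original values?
(z, q)

Comparing initial and final values:
z: 0 → -4
m: -2 → 8
q: -4 → 0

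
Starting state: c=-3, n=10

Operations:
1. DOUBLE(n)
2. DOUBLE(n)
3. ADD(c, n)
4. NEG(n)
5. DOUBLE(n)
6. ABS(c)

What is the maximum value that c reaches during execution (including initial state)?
37

Values of c at each step:
Initial: c = -3
After step 1: c = -3
After step 2: c = -3
After step 3: c = 37 ← maximum
After step 4: c = 37
After step 5: c = 37
After step 6: c = 37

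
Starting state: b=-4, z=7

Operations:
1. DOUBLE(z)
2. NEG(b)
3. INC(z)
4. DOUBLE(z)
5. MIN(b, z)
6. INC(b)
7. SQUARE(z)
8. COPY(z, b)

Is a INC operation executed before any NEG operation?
No

First INC: step 3
First NEG: step 2
Since 3 > 2, NEG comes first.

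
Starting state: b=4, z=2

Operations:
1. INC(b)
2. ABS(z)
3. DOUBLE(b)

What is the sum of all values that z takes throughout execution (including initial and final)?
8

Values of z at each step:
Initial: z = 2
After step 1: z = 2
After step 2: z = 2
After step 3: z = 2
Sum = 2 + 2 + 2 + 2 = 8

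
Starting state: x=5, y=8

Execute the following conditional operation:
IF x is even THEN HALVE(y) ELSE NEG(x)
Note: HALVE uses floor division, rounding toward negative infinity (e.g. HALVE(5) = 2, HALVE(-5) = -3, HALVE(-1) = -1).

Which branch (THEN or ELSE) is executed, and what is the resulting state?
Branch: ELSE, Final state: x=-5, y=8

Evaluating condition: x is even
Condition is False, so ELSE branch executes
After NEG(x): x=-5, y=8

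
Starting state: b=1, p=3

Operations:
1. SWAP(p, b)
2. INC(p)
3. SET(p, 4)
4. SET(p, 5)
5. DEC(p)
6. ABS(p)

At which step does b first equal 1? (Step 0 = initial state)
Step 0

Tracing b:
Initial: b = 1 ← first occurrence
After step 1: b = 3
After step 2: b = 3
After step 3: b = 3
After step 4: b = 3
After step 5: b = 3
After step 6: b = 3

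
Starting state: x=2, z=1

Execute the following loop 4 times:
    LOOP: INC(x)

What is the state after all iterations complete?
x=6, z=1

Iteration trace:
Start: x=2, z=1
After iteration 1: x=3, z=1
After iteration 2: x=4, z=1
After iteration 3: x=5, z=1
After iteration 4: x=6, z=1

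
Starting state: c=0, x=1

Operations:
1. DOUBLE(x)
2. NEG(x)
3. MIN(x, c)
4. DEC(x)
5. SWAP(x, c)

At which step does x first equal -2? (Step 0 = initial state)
Step 2

Tracing x:
Initial: x = 1
After step 1: x = 2
After step 2: x = -2 ← first occurrence
After step 3: x = -2
After step 4: x = -3
After step 5: x = 0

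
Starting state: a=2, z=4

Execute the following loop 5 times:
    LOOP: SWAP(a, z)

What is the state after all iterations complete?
a=4, z=2

Iteration trace:
Start: a=2, z=4
After iteration 1: a=4, z=2
After iteration 2: a=2, z=4
After iteration 3: a=4, z=2
After iteration 4: a=2, z=4
After iteration 5: a=4, z=2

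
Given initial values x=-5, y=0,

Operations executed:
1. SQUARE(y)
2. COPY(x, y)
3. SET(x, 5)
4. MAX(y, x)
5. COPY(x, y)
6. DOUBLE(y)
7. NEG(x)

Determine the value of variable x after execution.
x = -5

Tracing execution:
Step 1: SQUARE(y) → x = -5
Step 2: COPY(x, y) → x = 0
Step 3: SET(x, 5) → x = 5
Step 4: MAX(y, x) → x = 5
Step 5: COPY(x, y) → x = 5
Step 6: DOUBLE(y) → x = 5
Step 7: NEG(x) → x = -5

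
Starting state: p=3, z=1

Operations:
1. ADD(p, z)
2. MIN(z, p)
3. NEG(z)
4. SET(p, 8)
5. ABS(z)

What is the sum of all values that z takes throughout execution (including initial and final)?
2

Values of z at each step:
Initial: z = 1
After step 1: z = 1
After step 2: z = 1
After step 3: z = -1
After step 4: z = -1
After step 5: z = 1
Sum = 1 + 1 + 1 + -1 + -1 + 1 = 2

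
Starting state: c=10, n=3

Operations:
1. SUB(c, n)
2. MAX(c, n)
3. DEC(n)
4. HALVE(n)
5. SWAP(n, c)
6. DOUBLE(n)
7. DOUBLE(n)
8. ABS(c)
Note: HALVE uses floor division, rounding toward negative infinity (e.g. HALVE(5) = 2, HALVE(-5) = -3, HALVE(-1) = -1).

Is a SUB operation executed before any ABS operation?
Yes

First SUB: step 1
First ABS: step 8
Since 1 < 8, SUB comes first.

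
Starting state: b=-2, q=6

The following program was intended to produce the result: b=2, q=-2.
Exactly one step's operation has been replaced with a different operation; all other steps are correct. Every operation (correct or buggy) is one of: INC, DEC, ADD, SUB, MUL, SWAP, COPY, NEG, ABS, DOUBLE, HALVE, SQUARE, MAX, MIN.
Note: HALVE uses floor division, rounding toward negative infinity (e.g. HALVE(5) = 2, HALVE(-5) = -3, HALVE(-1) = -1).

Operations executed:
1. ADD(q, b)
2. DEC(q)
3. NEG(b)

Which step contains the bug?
Step 2

Trace with buggy code:
Initial: b=-2, q=6
After step 1: b=-2, q=4
After step 2: b=-2, q=3
After step 3: b=2, q=3
Actual final b=2, q=3 ≠ expected b=2, q=-2.
Step 2 is the only position where a single-operation replacement can produce the expected result.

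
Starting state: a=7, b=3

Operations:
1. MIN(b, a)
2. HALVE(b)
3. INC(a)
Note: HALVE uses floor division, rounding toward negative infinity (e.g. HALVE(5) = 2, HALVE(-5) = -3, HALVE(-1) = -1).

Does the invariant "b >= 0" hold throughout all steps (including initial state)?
Yes

The invariant holds at every step.

State at each step:
Initial: a=7, b=3
After step 1: a=7, b=3
After step 2: a=7, b=1
After step 3: a=8, b=1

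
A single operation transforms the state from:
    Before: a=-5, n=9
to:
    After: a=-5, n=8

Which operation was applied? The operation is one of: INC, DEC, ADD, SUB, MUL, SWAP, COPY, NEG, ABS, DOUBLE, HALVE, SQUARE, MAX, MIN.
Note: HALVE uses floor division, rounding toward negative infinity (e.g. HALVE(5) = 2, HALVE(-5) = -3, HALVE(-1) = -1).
DEC(n)

Analyzing the change:
Before: a=-5, n=9
After: a=-5, n=8
Variable n changed from 9 to 8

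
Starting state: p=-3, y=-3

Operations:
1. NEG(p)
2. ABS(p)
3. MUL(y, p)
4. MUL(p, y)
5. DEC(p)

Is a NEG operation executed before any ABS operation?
Yes

First NEG: step 1
First ABS: step 2
Since 1 < 2, NEG comes first.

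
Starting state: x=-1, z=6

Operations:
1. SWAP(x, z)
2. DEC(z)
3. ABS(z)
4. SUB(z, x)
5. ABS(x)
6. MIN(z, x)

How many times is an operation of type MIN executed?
1

Counting MIN operations:
Step 6: MIN(z, x) ← MIN
Total: 1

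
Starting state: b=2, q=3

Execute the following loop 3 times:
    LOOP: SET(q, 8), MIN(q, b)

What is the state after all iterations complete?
b=2, q=2

Iteration trace:
Start: b=2, q=3
After iteration 1: b=2, q=2
After iteration 2: b=2, q=2
After iteration 3: b=2, q=2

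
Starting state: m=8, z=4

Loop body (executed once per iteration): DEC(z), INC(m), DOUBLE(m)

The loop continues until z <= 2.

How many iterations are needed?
2

Tracing iterations:
Initial: m=8, z=4
After iteration 1: m=18, z=3
After iteration 2: m=38, z=2
z <= 2 now holds, so the loop exits after 2 iterations.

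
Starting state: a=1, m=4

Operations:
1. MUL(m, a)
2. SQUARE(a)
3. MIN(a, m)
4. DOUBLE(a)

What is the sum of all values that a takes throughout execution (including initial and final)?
6

Values of a at each step:
Initial: a = 1
After step 1: a = 1
After step 2: a = 1
After step 3: a = 1
After step 4: a = 2
Sum = 1 + 1 + 1 + 1 + 2 = 6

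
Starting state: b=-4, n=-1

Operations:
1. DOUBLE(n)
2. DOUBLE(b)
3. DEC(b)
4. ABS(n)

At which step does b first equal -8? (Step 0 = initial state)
Step 2

Tracing b:
Initial: b = -4
After step 1: b = -4
After step 2: b = -8 ← first occurrence
After step 3: b = -9
After step 4: b = -9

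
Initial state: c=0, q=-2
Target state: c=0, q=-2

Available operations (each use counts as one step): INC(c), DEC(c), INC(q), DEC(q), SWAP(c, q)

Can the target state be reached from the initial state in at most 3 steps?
Yes

Path (0 steps): 0 steps (already at target)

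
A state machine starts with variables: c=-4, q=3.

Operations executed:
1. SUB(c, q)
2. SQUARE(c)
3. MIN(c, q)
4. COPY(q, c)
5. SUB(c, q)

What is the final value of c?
c = 0

Tracing execution:
Step 1: SUB(c, q) → c = -7
Step 2: SQUARE(c) → c = 49
Step 3: MIN(c, q) → c = 3
Step 4: COPY(q, c) → c = 3
Step 5: SUB(c, q) → c = 0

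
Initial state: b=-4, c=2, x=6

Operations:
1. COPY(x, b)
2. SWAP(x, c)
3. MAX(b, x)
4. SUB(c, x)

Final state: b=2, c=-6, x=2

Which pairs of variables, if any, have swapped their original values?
None

Comparing initial and final values:
x: 6 → 2
c: 2 → -6
b: -4 → 2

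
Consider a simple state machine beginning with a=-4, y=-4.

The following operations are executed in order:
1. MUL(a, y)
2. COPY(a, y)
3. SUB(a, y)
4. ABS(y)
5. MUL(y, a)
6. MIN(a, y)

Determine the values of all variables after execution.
{a: 0, y: 0}

Step-by-step execution:
Initial: a=-4, y=-4
After step 1 (MUL(a, y)): a=16, y=-4
After step 2 (COPY(a, y)): a=-4, y=-4
After step 3 (SUB(a, y)): a=0, y=-4
After step 4 (ABS(y)): a=0, y=4
After step 5 (MUL(y, a)): a=0, y=0
After step 6 (MIN(a, y)): a=0, y=0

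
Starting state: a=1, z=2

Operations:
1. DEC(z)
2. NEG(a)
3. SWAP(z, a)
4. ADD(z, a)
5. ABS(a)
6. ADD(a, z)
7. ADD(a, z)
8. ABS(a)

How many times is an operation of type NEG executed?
1

Counting NEG operations:
Step 2: NEG(a) ← NEG
Total: 1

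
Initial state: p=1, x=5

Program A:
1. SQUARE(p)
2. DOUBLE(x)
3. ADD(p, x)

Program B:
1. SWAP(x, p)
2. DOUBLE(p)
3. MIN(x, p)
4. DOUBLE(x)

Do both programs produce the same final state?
No

Program A final state: p=11, x=10
Program B final state: p=10, x=2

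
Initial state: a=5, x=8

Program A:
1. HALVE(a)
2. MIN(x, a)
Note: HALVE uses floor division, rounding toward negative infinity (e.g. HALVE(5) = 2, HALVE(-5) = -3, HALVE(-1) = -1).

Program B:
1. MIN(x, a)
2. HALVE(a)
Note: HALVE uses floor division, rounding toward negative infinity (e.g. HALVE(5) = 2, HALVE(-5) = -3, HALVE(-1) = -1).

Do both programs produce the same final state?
No

Program A final state: a=2, x=2
Program B final state: a=2, x=5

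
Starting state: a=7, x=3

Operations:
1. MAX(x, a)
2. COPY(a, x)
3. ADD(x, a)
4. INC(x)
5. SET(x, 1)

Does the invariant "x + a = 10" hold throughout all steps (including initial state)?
No, violated after step 1

The invariant is violated after step 1.

State at each step:
Initial: a=7, x=3
After step 1: a=7, x=7
After step 2: a=7, x=7
After step 3: a=7, x=14
After step 4: a=7, x=15
After step 5: a=7, x=1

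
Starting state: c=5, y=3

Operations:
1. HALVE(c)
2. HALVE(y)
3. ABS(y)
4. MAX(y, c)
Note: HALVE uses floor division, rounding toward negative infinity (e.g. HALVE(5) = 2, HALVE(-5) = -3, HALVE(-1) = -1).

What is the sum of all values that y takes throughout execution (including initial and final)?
10

Values of y at each step:
Initial: y = 3
After step 1: y = 3
After step 2: y = 1
After step 3: y = 1
After step 4: y = 2
Sum = 3 + 3 + 1 + 1 + 2 = 10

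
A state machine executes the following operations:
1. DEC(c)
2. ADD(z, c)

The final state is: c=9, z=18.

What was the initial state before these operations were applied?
c=10, z=9

Working backwards:
Final state: c=9, z=18
Before step 2 (ADD(z, c)): c=9, z=9
Before step 1 (DEC(c)): c=10, z=9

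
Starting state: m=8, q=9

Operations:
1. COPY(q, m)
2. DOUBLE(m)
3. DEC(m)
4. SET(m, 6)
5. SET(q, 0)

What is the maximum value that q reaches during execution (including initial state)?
9

Values of q at each step:
Initial: q = 9 ← maximum
After step 1: q = 8
After step 2: q = 8
After step 3: q = 8
After step 4: q = 8
After step 5: q = 0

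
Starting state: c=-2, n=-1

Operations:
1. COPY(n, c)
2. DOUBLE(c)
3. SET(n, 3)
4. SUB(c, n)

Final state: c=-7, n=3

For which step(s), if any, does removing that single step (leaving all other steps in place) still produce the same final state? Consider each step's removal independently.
Step(s) 1

Testing removal of each single step:
Without step 1: final = c=-7, n=3 (same)
Without step 2: final = c=-5, n=3 (different)
Without step 3: final = c=-2, n=-2 (different)
Without step 4: final = c=-4, n=3 (different)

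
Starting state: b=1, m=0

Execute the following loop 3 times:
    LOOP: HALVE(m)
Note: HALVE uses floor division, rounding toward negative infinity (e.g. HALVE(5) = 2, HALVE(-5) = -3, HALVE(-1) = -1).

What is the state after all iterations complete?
b=1, m=0

Iteration trace:
Start: b=1, m=0
After iteration 1: b=1, m=0
After iteration 2: b=1, m=0
After iteration 3: b=1, m=0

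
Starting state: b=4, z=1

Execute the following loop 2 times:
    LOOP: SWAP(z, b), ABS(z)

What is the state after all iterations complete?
b=4, z=1

Iteration trace:
Start: b=4, z=1
After iteration 1: b=1, z=4
After iteration 2: b=4, z=1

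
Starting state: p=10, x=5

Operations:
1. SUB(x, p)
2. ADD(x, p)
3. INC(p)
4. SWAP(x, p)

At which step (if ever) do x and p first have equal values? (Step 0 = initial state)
Never

x and p never become equal during execution.

Comparing values at each step:
Initial: x=5, p=10
After step 1: x=-5, p=10
After step 2: x=5, p=10
After step 3: x=5, p=11
After step 4: x=11, p=5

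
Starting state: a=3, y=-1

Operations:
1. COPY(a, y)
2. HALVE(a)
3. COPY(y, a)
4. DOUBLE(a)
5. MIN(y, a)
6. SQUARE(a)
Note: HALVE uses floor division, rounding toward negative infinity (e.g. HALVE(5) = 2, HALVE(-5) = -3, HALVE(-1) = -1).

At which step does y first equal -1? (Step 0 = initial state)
Step 0

Tracing y:
Initial: y = -1 ← first occurrence
After step 1: y = -1
After step 2: y = -1
After step 3: y = -1
After step 4: y = -1
After step 5: y = -2
After step 6: y = -2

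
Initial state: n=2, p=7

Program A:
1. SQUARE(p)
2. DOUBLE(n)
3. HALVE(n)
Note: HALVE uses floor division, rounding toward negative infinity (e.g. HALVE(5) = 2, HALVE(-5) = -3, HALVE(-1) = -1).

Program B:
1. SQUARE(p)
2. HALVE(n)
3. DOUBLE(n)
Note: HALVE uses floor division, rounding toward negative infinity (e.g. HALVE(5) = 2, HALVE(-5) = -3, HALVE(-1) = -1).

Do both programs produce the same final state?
Yes

Program A final state: n=2, p=49
Program B final state: n=2, p=49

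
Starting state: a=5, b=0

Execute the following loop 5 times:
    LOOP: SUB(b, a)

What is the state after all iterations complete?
a=5, b=-25

Iteration trace:
Start: a=5, b=0
After iteration 1: a=5, b=-5
After iteration 2: a=5, b=-10
After iteration 3: a=5, b=-15
After iteration 4: a=5, b=-20
After iteration 5: a=5, b=-25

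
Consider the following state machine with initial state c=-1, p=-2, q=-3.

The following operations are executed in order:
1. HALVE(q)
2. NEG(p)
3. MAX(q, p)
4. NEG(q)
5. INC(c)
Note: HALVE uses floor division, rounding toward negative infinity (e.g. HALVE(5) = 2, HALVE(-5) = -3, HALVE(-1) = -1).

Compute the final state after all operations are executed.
{c: 0, p: 2, q: -2}

Step-by-step execution:
Initial: c=-1, p=-2, q=-3
After step 1 (HALVE(q)): c=-1, p=-2, q=-2
After step 2 (NEG(p)): c=-1, p=2, q=-2
After step 3 (MAX(q, p)): c=-1, p=2, q=2
After step 4 (NEG(q)): c=-1, p=2, q=-2
After step 5 (INC(c)): c=0, p=2, q=-2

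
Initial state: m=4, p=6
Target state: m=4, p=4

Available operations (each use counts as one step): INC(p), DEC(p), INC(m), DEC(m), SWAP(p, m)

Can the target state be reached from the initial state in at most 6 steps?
Yes

Path (2 steps): DEC(p) → DEC(p)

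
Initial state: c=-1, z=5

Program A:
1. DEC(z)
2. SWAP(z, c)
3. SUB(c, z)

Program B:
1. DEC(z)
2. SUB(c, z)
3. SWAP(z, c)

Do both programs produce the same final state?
No

Program A final state: c=5, z=-1
Program B final state: c=4, z=-5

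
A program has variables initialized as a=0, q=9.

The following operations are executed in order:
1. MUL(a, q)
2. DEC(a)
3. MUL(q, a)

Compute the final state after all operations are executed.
{a: -1, q: -9}

Step-by-step execution:
Initial: a=0, q=9
After step 1 (MUL(a, q)): a=0, q=9
After step 2 (DEC(a)): a=-1, q=9
After step 3 (MUL(q, a)): a=-1, q=-9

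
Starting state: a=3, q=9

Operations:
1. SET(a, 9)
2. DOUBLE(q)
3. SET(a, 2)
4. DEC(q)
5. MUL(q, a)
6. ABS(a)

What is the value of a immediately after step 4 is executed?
a = 2

Tracing a through execution:
Initial: a = 3
After step 1 (SET(a, 9)): a = 9
After step 2 (DOUBLE(q)): a = 9
After step 3 (SET(a, 2)): a = 2
After step 4 (DEC(q)): a = 2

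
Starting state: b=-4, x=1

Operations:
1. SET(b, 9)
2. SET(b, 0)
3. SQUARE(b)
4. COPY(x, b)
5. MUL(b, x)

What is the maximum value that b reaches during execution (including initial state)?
9

Values of b at each step:
Initial: b = -4
After step 1: b = 9 ← maximum
After step 2: b = 0
After step 3: b = 0
After step 4: b = 0
After step 5: b = 0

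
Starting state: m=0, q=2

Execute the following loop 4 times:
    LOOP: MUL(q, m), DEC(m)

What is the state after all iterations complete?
m=-4, q=0

Iteration trace:
Start: m=0, q=2
After iteration 1: m=-1, q=0
After iteration 2: m=-2, q=0
After iteration 3: m=-3, q=0
After iteration 4: m=-4, q=0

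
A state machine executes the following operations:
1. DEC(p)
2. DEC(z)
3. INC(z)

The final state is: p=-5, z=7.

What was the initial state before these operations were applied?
p=-4, z=7

Working backwards:
Final state: p=-5, z=7
Before step 3 (INC(z)): p=-5, z=6
Before step 2 (DEC(z)): p=-5, z=7
Before step 1 (DEC(p)): p=-4, z=7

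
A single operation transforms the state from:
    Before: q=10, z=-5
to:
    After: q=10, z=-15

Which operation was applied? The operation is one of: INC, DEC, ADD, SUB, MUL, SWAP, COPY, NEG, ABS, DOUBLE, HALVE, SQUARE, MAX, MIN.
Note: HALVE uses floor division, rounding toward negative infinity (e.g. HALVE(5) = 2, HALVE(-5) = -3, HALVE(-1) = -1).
SUB(z, q)

Analyzing the change:
Before: q=10, z=-5
After: q=10, z=-15
Variable z changed from -5 to -15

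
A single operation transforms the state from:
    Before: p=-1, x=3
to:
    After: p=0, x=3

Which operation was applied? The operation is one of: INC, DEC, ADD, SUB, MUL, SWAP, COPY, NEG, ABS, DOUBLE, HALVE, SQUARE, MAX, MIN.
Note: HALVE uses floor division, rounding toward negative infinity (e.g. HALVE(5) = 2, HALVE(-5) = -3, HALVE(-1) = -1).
INC(p)

Analyzing the change:
Before: p=-1, x=3
After: p=0, x=3
Variable p changed from -1 to 0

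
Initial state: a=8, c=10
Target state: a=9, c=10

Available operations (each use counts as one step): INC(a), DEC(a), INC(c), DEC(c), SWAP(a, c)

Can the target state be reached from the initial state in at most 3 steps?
Yes

Path (1 step): INC(a)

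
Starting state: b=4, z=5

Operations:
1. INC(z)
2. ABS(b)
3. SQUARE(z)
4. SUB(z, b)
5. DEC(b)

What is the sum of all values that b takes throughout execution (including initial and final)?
23

Values of b at each step:
Initial: b = 4
After step 1: b = 4
After step 2: b = 4
After step 3: b = 4
After step 4: b = 4
After step 5: b = 3
Sum = 4 + 4 + 4 + 4 + 4 + 3 = 23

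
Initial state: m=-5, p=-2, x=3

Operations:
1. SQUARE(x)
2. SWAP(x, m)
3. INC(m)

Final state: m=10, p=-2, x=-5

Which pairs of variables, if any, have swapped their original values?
None

Comparing initial and final values:
m: -5 → 10
x: 3 → -5
p: -2 → -2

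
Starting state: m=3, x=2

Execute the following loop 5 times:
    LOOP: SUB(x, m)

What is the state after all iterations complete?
m=3, x=-13

Iteration trace:
Start: m=3, x=2
After iteration 1: m=3, x=-1
After iteration 2: m=3, x=-4
After iteration 3: m=3, x=-7
After iteration 4: m=3, x=-10
After iteration 5: m=3, x=-13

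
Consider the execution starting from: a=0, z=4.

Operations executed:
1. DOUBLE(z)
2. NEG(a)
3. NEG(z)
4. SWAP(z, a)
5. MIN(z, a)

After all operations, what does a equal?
a = -8

Tracing execution:
Step 1: DOUBLE(z) → a = 0
Step 2: NEG(a) → a = 0
Step 3: NEG(z) → a = 0
Step 4: SWAP(z, a) → a = -8
Step 5: MIN(z, a) → a = -8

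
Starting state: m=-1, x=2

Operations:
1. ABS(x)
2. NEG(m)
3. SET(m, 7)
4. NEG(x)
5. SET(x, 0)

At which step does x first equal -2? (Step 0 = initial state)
Step 4

Tracing x:
Initial: x = 2
After step 1: x = 2
After step 2: x = 2
After step 3: x = 2
After step 4: x = -2 ← first occurrence
After step 5: x = 0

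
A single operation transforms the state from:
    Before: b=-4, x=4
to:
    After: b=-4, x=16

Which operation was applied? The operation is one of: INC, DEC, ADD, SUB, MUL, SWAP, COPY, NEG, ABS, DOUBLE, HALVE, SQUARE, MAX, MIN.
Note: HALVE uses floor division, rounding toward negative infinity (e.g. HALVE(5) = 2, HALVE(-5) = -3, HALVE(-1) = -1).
SQUARE(x)

Analyzing the change:
Before: b=-4, x=4
After: b=-4, x=16
Variable x changed from 4 to 16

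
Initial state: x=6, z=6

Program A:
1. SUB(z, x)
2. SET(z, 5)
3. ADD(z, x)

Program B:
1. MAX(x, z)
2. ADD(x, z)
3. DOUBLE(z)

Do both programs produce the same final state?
No

Program A final state: x=6, z=11
Program B final state: x=12, z=12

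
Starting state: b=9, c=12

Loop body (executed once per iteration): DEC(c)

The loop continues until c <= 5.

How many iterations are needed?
7

Tracing iterations:
Initial: b=9, c=12
After iteration 1: b=9, c=11
After iteration 2: b=9, c=10
After iteration 3: b=9, c=9
After iteration 4: b=9, c=8
After iteration 5: b=9, c=7
After iteration 6: b=9, c=6
After iteration 7: b=9, c=5
c <= 5 now holds, so the loop exits after 7 iterations.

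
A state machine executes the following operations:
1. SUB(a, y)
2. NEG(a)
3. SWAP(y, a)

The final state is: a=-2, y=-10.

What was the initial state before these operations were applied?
a=8, y=-2

Working backwards:
Final state: a=-2, y=-10
Before step 3 (SWAP(y, a)): a=-10, y=-2
Before step 2 (NEG(a)): a=10, y=-2
Before step 1 (SUB(a, y)): a=8, y=-2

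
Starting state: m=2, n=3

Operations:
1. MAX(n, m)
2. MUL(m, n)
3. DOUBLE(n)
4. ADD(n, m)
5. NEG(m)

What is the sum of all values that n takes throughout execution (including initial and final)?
39

Values of n at each step:
Initial: n = 3
After step 1: n = 3
After step 2: n = 3
After step 3: n = 6
After step 4: n = 12
After step 5: n = 12
Sum = 3 + 3 + 3 + 6 + 12 + 12 = 39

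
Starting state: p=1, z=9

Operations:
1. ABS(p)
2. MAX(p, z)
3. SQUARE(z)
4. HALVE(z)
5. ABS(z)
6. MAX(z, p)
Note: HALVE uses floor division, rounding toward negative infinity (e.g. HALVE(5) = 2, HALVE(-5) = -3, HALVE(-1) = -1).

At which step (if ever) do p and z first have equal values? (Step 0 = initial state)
Step 2

p and z first become equal after step 2.

Comparing values at each step:
Initial: p=1, z=9
After step 1: p=1, z=9
After step 2: p=9, z=9 ← equal!
After step 3: p=9, z=81
After step 4: p=9, z=40
After step 5: p=9, z=40
After step 6: p=9, z=40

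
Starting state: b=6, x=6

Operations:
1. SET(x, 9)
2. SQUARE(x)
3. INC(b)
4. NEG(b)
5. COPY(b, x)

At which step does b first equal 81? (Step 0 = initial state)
Step 5

Tracing b:
Initial: b = 6
After step 1: b = 6
After step 2: b = 6
After step 3: b = 7
After step 4: b = -7
After step 5: b = 81 ← first occurrence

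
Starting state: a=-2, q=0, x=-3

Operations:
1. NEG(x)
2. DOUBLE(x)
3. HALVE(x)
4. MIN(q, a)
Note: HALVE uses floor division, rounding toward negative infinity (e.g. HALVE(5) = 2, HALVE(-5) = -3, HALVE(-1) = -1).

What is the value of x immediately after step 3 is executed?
x = 3

Tracing x through execution:
Initial: x = -3
After step 1 (NEG(x)): x = 3
After step 2 (DOUBLE(x)): x = 6
After step 3 (HALVE(x)): x = 3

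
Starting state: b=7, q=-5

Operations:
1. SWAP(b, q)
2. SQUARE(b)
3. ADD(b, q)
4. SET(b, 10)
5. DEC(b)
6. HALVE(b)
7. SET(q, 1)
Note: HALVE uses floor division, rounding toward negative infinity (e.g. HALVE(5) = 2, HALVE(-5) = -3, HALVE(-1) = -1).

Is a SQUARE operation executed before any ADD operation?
Yes

First SQUARE: step 2
First ADD: step 3
Since 2 < 3, SQUARE comes first.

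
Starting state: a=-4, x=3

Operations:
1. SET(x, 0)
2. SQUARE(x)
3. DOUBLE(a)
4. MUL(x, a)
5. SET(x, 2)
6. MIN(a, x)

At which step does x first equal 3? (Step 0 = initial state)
Step 0

Tracing x:
Initial: x = 3 ← first occurrence
After step 1: x = 0
After step 2: x = 0
After step 3: x = 0
After step 4: x = 0
After step 5: x = 2
After step 6: x = 2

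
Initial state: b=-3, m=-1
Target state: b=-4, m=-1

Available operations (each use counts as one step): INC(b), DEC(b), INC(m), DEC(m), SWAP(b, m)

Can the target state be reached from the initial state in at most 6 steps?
Yes

Path (1 step): DEC(b)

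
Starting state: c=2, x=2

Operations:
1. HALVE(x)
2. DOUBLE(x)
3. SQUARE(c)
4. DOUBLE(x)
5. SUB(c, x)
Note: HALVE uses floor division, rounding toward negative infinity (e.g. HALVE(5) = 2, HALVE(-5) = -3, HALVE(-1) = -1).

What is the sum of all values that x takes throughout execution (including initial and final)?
15

Values of x at each step:
Initial: x = 2
After step 1: x = 1
After step 2: x = 2
After step 3: x = 2
After step 4: x = 4
After step 5: x = 4
Sum = 2 + 1 + 2 + 2 + 4 + 4 = 15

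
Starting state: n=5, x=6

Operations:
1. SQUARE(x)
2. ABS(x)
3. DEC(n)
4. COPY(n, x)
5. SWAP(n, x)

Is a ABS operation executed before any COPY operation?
Yes

First ABS: step 2
First COPY: step 4
Since 2 < 4, ABS comes first.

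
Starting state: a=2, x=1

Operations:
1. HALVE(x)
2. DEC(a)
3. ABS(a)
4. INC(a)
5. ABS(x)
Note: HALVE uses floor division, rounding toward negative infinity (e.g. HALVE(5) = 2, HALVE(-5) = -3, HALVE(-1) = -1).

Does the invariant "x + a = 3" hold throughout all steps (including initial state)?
No, violated after step 1

The invariant is violated after step 1.

State at each step:
Initial: a=2, x=1
After step 1: a=2, x=0
After step 2: a=1, x=0
After step 3: a=1, x=0
After step 4: a=2, x=0
After step 5: a=2, x=0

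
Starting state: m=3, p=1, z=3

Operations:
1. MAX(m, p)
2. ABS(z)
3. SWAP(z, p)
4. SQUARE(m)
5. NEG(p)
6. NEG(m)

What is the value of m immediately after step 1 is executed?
m = 3

Tracing m through execution:
Initial: m = 3
After step 1 (MAX(m, p)): m = 3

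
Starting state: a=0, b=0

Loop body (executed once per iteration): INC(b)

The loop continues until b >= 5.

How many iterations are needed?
5

Tracing iterations:
Initial: a=0, b=0
After iteration 1: a=0, b=1
After iteration 2: a=0, b=2
After iteration 3: a=0, b=3
After iteration 4: a=0, b=4
After iteration 5: a=0, b=5
b >= 5 now holds, so the loop exits after 5 iterations.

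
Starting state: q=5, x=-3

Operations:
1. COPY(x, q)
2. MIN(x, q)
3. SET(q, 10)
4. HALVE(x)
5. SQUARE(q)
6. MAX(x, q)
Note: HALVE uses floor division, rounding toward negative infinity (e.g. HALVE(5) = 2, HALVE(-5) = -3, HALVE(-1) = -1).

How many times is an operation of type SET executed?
1

Counting SET operations:
Step 3: SET(q, 10) ← SET
Total: 1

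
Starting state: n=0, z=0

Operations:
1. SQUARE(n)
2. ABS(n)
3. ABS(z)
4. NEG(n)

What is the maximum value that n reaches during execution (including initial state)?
0

Values of n at each step:
Initial: n = 0 ← maximum
After step 1: n = 0
After step 2: n = 0
After step 3: n = 0
After step 4: n = 0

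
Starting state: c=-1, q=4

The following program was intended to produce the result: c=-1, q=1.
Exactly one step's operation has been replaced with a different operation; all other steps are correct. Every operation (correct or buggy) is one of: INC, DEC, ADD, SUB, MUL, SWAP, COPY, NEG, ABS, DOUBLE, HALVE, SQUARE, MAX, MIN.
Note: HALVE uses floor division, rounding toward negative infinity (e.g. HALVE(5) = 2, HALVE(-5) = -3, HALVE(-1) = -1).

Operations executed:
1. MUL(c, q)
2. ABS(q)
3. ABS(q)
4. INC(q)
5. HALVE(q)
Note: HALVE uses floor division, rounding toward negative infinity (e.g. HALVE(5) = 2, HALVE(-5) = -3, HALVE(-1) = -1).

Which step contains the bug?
Step 1

Trace with buggy code:
Initial: c=-1, q=4
After step 1: c=-4, q=4
After step 2: c=-4, q=4
After step 3: c=-4, q=4
After step 4: c=-4, q=5
After step 5: c=-4, q=2
Actual final c=-4, q=2 ≠ expected c=-1, q=1.
Step 1 is the only position where a single-operation replacement can produce the expected result.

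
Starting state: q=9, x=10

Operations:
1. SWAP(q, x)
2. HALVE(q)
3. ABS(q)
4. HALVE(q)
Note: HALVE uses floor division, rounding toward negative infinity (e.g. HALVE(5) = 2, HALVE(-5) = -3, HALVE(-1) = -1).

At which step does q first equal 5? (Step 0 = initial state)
Step 2

Tracing q:
Initial: q = 9
After step 1: q = 10
After step 2: q = 5 ← first occurrence
After step 3: q = 5
After step 4: q = 2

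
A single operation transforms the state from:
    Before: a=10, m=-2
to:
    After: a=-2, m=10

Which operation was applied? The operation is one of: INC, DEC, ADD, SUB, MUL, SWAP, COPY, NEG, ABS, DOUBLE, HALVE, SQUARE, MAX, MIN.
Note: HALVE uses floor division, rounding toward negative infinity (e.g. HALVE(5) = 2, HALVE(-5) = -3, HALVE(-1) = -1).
SWAP(a, m)

Analyzing the change:
Before: a=10, m=-2
After: a=-2, m=10
Variable a changed from 10 to -2
Variable m changed from -2 to 10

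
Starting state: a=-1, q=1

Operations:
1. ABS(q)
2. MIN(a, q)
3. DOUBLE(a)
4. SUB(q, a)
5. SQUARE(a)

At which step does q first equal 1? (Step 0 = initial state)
Step 0

Tracing q:
Initial: q = 1 ← first occurrence
After step 1: q = 1
After step 2: q = 1
After step 3: q = 1
After step 4: q = 3
After step 5: q = 3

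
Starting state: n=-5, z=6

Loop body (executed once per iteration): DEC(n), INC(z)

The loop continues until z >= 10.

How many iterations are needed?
4

Tracing iterations:
Initial: n=-5, z=6
After iteration 1: n=-6, z=7
After iteration 2: n=-7, z=8
After iteration 3: n=-8, z=9
After iteration 4: n=-9, z=10
z >= 10 now holds, so the loop exits after 4 iterations.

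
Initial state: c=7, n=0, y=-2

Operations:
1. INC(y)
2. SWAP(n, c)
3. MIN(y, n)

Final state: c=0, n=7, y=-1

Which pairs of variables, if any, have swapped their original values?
(c, n)

Comparing initial and final values:
c: 7 → 0
y: -2 → -1
n: 0 → 7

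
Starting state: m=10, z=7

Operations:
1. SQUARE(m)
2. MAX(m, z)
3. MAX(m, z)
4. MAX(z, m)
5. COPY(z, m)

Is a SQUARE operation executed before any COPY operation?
Yes

First SQUARE: step 1
First COPY: step 5
Since 1 < 5, SQUARE comes first.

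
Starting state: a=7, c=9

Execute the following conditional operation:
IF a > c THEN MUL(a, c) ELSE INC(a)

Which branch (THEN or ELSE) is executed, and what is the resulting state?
Branch: ELSE, Final state: a=8, c=9

Evaluating condition: a > c
a = 7, c = 9
Condition is False, so ELSE branch executes
After INC(a): a=8, c=9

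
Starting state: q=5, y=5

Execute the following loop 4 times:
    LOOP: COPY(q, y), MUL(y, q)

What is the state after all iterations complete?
q=390625, y=152587890625

Iteration trace:
Start: q=5, y=5
After iteration 1: q=5, y=25
After iteration 2: q=25, y=625
After iteration 3: q=625, y=390625
After iteration 4: q=390625, y=152587890625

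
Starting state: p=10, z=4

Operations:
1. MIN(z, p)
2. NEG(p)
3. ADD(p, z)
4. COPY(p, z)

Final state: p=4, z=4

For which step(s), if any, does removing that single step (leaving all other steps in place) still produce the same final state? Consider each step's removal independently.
Step(s) 1, 2, 3

Testing removal of each single step:
Without step 1: final = p=4, z=4 (same)
Without step 2: final = p=4, z=4 (same)
Without step 3: final = p=4, z=4 (same)
Without step 4: final = p=-6, z=4 (different)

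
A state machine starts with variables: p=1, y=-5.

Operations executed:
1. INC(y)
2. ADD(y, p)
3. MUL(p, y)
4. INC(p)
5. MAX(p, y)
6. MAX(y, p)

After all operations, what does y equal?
y = -2

Tracing execution:
Step 1: INC(y) → y = -4
Step 2: ADD(y, p) → y = -3
Step 3: MUL(p, y) → y = -3
Step 4: INC(p) → y = -3
Step 5: MAX(p, y) → y = -3
Step 6: MAX(y, p) → y = -2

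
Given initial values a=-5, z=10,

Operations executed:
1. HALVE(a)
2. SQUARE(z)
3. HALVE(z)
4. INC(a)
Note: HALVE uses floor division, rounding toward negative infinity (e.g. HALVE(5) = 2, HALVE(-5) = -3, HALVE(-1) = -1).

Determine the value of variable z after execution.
z = 50

Tracing execution:
Step 1: HALVE(a) → z = 10
Step 2: SQUARE(z) → z = 100
Step 3: HALVE(z) → z = 50
Step 4: INC(a) → z = 50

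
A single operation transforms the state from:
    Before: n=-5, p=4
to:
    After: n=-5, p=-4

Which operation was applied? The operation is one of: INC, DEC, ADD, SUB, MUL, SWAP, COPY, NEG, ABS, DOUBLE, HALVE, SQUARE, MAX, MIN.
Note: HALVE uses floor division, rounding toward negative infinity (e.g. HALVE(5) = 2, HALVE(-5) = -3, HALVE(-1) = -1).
NEG(p)

Analyzing the change:
Before: n=-5, p=4
After: n=-5, p=-4
Variable p changed from 4 to -4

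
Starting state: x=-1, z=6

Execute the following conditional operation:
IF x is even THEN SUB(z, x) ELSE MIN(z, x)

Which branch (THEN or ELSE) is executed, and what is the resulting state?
Branch: ELSE, Final state: x=-1, z=-1

Evaluating condition: x is even
Condition is False, so ELSE branch executes
After MIN(z, x): x=-1, z=-1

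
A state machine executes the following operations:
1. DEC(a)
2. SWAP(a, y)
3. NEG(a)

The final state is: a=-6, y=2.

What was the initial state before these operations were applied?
a=3, y=6

Working backwards:
Final state: a=-6, y=2
Before step 3 (NEG(a)): a=6, y=2
Before step 2 (SWAP(a, y)): a=2, y=6
Before step 1 (DEC(a)): a=3, y=6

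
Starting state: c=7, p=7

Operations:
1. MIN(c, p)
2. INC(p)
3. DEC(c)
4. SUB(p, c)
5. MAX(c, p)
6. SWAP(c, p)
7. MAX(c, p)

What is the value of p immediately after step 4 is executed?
p = 2

Tracing p through execution:
Initial: p = 7
After step 1 (MIN(c, p)): p = 7
After step 2 (INC(p)): p = 8
After step 3 (DEC(c)): p = 8
After step 4 (SUB(p, c)): p = 2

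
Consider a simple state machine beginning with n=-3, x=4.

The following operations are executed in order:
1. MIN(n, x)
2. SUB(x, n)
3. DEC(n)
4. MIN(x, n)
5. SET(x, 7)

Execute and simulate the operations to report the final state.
{n: -4, x: 7}

Step-by-step execution:
Initial: n=-3, x=4
After step 1 (MIN(n, x)): n=-3, x=4
After step 2 (SUB(x, n)): n=-3, x=7
After step 3 (DEC(n)): n=-4, x=7
After step 4 (MIN(x, n)): n=-4, x=-4
After step 5 (SET(x, 7)): n=-4, x=7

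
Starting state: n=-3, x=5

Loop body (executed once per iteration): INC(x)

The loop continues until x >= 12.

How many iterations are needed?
7

Tracing iterations:
Initial: n=-3, x=5
After iteration 1: n=-3, x=6
After iteration 2: n=-3, x=7
After iteration 3: n=-3, x=8
After iteration 4: n=-3, x=9
After iteration 5: n=-3, x=10
After iteration 6: n=-3, x=11
After iteration 7: n=-3, x=12
x >= 12 now holds, so the loop exits after 7 iterations.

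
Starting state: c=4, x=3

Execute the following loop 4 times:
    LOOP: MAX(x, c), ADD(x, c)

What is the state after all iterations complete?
c=4, x=20

Iteration trace:
Start: c=4, x=3
After iteration 1: c=4, x=8
After iteration 2: c=4, x=12
After iteration 3: c=4, x=16
After iteration 4: c=4, x=20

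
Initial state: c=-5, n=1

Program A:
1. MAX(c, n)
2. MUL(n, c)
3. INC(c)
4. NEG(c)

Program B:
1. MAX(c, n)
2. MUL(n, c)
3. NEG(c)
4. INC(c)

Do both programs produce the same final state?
No

Program A final state: c=-2, n=1
Program B final state: c=0, n=1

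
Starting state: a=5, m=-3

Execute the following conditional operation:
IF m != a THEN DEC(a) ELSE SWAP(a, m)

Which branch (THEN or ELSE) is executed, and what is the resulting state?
Branch: THEN, Final state: a=4, m=-3

Evaluating condition: m != a
m = -3, a = 5
Condition is True, so THEN branch executes
After DEC(a): a=4, m=-3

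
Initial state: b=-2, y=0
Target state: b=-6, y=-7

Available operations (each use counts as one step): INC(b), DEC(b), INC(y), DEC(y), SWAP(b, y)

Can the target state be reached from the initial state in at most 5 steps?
No

The target state cannot be reached within 5 steps.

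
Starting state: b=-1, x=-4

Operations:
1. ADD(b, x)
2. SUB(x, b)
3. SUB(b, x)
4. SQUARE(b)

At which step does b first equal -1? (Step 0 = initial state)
Step 0

Tracing b:
Initial: b = -1 ← first occurrence
After step 1: b = -5
After step 2: b = -5
After step 3: b = -6
After step 4: b = 36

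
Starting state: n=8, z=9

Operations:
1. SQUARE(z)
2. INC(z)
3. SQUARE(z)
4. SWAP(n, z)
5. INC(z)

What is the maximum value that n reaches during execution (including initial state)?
6724

Values of n at each step:
Initial: n = 8
After step 1: n = 8
After step 2: n = 8
After step 3: n = 8
After step 4: n = 6724 ← maximum
After step 5: n = 6724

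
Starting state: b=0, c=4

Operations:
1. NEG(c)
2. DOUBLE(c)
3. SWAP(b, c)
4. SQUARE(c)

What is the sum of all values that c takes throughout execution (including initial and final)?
-8

Values of c at each step:
Initial: c = 4
After step 1: c = -4
After step 2: c = -8
After step 3: c = 0
After step 4: c = 0
Sum = 4 + -4 + -8 + 0 + 0 = -8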